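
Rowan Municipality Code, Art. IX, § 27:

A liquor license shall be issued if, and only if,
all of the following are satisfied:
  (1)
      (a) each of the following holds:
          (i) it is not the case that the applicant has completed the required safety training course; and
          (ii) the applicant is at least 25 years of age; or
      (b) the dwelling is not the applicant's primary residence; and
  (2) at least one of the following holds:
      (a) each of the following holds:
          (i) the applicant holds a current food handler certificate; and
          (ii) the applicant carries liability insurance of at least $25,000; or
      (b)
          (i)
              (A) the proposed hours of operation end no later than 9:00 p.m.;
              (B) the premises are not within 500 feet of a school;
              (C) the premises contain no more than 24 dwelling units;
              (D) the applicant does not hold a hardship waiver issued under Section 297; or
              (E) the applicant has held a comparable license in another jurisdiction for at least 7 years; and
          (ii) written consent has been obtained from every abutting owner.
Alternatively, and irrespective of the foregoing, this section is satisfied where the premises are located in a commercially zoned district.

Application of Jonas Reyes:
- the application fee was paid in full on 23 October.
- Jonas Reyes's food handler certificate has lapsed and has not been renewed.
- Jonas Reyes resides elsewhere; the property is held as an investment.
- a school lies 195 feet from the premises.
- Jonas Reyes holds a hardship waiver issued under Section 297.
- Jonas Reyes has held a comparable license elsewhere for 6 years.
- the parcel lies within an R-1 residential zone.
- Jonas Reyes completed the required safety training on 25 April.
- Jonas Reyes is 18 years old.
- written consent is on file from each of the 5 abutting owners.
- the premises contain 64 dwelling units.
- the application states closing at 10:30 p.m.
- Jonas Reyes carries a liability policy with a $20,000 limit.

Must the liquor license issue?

(i) not (safety training) — fails.
(ii) age ≥ 25 — not met.
So (a) is not satisfied (F AND F).
(b) not (primary residence) — holds.
(1) = F OR T = true.
(i) food handler cert. — not met.
(ii) insurance ≥ $25,000 — fails.
(a): F AND F → false.
(A) closes by 9 p.m. — not satisfied.
(B) ≥500 ft from school — fails.
(C) ≤ 24 units — fails.
(D) not (hardship waiver) — fails.
(E) prior license ≥ 7 yr — not met.
So (i) is not satisfied (F OR F OR F OR F OR F).
(ii) all abutters consent — satisfied.
So (b) is not satisfied (F AND T).
(2): F OR F → false.
Overall = T AND F = false.
Exception (commercially zoned) — not satisfied.
Result: main false OR exception false → false.

No — denied.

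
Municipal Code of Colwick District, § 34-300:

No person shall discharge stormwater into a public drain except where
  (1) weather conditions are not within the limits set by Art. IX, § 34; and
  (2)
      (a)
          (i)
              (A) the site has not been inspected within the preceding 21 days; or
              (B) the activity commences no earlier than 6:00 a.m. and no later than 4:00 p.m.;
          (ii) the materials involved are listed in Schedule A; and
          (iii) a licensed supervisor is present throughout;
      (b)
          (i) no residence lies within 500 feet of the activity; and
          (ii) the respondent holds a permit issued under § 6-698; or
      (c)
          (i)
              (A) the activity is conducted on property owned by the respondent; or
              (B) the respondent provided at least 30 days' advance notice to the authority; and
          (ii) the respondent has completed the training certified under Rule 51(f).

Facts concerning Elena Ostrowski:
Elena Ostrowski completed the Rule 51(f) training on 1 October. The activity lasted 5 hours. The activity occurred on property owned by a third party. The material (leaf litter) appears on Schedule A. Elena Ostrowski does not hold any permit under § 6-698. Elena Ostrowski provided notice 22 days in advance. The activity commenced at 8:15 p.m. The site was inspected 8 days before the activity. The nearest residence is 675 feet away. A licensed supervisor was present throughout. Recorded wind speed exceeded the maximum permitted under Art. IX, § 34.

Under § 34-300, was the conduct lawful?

No — unlawful.

(1) not (weather ok) — holds.
(A) not (site inspected) — not met.
(B) start within hours — not satisfied.
So (i) is not satisfied (F OR F).
(ii) Schedule A material — met.
(iii) supervisor present — met.
(a): F AND T AND T → false.
(i) no residence in 500 ft — holds.
(ii) holds permit — not met.
(b): T AND F → false.
(A) own property — fails.
(B) ≥30 days' notice — not satisfied.
(i) = F OR F = false.
(ii) training certified — holds.
(c) = F AND T = false.
(2) = F OR F OR F = false.
Overall = T AND F = false.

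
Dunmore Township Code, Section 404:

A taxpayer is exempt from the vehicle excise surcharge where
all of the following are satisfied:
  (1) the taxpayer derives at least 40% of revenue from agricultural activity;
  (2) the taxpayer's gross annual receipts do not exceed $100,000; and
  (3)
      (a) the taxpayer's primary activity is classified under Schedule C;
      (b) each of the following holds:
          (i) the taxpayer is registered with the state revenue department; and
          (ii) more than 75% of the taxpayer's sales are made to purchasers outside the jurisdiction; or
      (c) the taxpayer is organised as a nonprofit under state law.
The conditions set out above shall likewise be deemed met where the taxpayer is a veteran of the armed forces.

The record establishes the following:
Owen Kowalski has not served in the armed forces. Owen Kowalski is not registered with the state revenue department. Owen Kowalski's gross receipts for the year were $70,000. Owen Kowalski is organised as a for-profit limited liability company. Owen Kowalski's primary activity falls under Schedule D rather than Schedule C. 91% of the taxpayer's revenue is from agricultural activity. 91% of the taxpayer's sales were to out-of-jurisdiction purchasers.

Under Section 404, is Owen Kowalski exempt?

No — not exempt.

(1) ≥40% agricultural — holds.
(2) receipts ≤ $100,000 — holds.
(a) Schedule C activity — not satisfied.
(i) state-registered — fails.
(ii) >75% out-of-jur. sales — met.
(b): F AND T → false.
(c) nonprofit — fails.
(3): F OR F OR F → false.
So Overall is not satisfied (T AND T AND F).
Exception (veteran) — not satisfied.
Result: main false OR exception false → false.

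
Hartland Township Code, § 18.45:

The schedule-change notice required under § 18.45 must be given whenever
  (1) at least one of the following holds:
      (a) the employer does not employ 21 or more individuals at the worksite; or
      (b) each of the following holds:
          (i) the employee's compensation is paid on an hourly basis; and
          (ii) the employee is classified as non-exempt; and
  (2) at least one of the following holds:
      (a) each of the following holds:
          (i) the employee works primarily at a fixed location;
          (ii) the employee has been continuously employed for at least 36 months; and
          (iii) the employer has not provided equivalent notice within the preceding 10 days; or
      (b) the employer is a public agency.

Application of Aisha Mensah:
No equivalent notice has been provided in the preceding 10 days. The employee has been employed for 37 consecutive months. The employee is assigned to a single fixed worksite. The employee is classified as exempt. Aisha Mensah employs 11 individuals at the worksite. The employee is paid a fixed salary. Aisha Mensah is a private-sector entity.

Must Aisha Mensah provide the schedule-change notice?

Yes — required.

(a) not (≥ 21 at site) — met.
(i) hourly-paid — not satisfied.
(ii) non-exempt — fails.
(b) = F AND F = false.
(1): T OR F → true.
(i) fixed location — met.
(ii) tenure ≥ 36 mo. — holds.
(iii) no recent notice — satisfied.
So (a) is satisfied (T AND T AND T).
(b) public agency — fails.
(2) = T OR F = true.
Overall: T AND T → true.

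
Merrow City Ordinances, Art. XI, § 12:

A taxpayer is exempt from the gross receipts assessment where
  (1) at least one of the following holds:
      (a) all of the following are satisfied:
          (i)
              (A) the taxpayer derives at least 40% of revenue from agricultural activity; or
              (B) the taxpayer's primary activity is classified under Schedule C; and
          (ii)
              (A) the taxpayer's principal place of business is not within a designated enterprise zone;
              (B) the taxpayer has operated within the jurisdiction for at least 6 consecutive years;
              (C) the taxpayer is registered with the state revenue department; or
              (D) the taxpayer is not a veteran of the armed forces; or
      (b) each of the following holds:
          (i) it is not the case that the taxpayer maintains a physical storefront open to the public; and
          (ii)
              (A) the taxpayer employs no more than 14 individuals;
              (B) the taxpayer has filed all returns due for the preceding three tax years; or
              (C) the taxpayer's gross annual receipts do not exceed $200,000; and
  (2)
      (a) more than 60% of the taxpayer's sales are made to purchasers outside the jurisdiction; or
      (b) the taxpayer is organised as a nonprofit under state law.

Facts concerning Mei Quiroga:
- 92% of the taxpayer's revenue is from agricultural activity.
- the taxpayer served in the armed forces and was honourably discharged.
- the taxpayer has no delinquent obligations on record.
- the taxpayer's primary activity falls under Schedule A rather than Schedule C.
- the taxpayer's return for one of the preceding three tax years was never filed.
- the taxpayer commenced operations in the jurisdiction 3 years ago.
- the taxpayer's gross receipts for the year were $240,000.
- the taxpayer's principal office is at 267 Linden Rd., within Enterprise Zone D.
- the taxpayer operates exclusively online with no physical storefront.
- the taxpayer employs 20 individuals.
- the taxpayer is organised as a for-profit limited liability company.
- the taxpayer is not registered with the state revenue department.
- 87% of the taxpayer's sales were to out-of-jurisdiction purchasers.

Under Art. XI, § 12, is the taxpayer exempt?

(A) ≥40% agricultural — satisfied.
(B) Schedule C activity — fails.
So (i) is satisfied (T OR F).
(A) not (in enterprise zone) — not satisfied.
(B) ≥ 6 yrs in jurisdiction — not satisfied.
(C) state-registered — not met.
(D) not (veteran) — not satisfied.
(ii) = F OR F OR F OR F = false.
So (a) is not satisfied (T AND F).
(i) not (has storefront) — met.
(A) ≤ 14 employees — not satisfied.
(B) returns current — not met.
(C) receipts ≤ $200,000 — not met.
So (ii) is not satisfied (F OR F OR F).
(b) = T AND F = false.
(1): F OR F → false.
(a) >60% out-of-jur. sales — met.
(b) nonprofit — fails.
(2): T OR F → true.
Overall = F AND T = false.

No — not exempt.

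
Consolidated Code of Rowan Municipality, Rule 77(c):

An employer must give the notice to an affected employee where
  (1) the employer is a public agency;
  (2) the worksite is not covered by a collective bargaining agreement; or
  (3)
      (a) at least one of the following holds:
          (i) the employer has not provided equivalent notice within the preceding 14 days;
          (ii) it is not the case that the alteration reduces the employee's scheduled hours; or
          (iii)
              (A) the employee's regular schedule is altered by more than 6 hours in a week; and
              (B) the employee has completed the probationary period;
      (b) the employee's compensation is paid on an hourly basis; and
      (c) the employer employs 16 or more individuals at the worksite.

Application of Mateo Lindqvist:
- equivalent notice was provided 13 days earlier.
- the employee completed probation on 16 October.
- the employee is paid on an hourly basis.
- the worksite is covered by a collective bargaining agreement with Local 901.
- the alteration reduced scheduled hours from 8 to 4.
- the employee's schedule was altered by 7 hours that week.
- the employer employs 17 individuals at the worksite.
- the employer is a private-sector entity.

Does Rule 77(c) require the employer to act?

Yes — required.

(1) public agency — fails.
(2) no CBA — not met.
(i) no recent notice — fails.
(ii) not (hours reduced) — fails.
(A) schedule shift > 6h — satisfied.
(B) past probation — met.
(iii): T AND T → true.
(a) = F OR F OR T = true.
(b) hourly-paid — met.
(c) ≥ 16 at site — satisfied.
So (3) is satisfied (T AND T AND T).
So Overall is satisfied (F OR F OR T).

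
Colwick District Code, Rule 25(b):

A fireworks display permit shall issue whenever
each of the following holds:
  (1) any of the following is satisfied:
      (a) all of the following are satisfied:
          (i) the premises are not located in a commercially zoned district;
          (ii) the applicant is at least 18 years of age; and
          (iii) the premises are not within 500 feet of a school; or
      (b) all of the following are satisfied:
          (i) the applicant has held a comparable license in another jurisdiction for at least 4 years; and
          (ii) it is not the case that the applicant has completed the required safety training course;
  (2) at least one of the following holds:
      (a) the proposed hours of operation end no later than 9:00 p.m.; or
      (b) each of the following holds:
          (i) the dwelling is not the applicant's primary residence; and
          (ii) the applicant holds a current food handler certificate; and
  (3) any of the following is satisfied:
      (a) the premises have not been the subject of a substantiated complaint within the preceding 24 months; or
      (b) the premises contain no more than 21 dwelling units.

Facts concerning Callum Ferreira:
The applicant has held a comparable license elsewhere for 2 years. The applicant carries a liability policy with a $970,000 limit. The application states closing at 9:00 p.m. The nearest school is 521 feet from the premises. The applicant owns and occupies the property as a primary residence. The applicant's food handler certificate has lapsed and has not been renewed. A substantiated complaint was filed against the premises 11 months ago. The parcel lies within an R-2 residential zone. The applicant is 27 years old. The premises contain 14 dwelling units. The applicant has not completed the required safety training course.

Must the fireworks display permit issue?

Yes — granted.

(i) not (commercially zoned) — met.
(ii) age ≥ 18 — holds.
(iii) ≥500 ft from school — holds.
So (a) is satisfied (T AND T AND T).
(i) prior license ≥ 4 yr — not met.
(ii) not (safety training) — satisfied.
(b) = F AND T = false.
So (1) is satisfied (T OR F).
(a) closes by 9 p.m. — holds.
(i) not (primary residence) — fails.
(ii) food handler cert. — not satisfied.
(b) = F AND F = false.
(2) = T OR F = true.
(a) no complaint in 24 mo. — fails.
(b) ≤ 21 units — met.
(3) = F OR T = true.
Overall: T AND T AND T → true.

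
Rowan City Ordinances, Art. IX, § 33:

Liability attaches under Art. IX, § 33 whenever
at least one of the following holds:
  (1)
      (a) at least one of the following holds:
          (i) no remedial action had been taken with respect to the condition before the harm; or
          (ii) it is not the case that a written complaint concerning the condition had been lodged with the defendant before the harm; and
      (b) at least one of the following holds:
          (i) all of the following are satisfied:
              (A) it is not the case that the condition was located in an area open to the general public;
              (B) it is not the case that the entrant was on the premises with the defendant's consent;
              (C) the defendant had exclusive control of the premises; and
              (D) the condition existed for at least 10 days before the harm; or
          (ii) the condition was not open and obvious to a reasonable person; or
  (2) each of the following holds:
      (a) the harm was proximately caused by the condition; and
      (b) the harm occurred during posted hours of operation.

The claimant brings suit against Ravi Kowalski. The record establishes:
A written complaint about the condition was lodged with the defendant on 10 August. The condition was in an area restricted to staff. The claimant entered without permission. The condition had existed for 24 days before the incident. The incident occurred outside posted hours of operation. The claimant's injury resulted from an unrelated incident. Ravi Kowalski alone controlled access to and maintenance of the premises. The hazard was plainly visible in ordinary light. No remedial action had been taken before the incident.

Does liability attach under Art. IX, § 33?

Yes — liable.

(i) no remedial action — satisfied.
(ii) not (complaint lodged) — fails.
(a): T OR F → true.
(A) not (public area) — met.
(B) not (consent to enter) — met.
(C) exclusive control — holds.
(D) condition ≥10 days old — met.
(i): T AND T AND T AND T → true.
(ii) not open/obvious — not satisfied.
So (b) is satisfied (T OR F).
(1) = T AND T = true.
(a) proximate cause — not met.
(b) during posted hours — not satisfied.
So (2) is not satisfied (F AND F).
So Overall is satisfied (T OR F).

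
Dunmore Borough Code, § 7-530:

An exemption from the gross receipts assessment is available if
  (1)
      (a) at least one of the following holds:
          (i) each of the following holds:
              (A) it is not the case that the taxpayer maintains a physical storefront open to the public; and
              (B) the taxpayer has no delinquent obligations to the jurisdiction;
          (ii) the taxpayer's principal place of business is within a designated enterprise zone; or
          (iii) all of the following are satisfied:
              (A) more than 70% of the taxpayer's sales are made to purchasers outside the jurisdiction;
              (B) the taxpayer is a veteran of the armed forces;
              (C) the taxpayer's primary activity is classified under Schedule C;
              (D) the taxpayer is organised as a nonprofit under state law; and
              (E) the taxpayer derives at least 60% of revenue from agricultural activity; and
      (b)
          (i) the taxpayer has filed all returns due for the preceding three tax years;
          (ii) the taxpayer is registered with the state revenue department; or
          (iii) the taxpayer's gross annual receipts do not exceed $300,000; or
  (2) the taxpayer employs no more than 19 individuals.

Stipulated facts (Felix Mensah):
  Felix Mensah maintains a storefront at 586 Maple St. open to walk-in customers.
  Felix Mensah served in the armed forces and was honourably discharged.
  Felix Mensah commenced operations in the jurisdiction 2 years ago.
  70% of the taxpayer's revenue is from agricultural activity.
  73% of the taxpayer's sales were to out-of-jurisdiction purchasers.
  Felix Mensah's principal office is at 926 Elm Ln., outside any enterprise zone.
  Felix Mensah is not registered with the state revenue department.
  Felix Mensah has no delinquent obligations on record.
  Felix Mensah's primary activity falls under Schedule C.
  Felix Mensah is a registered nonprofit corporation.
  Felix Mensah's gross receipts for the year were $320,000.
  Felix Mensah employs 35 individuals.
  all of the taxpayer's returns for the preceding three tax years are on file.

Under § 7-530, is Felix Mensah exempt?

(A) not (has storefront) — not met.
(B) no delinquency — holds.
So (i) is not satisfied (F AND T).
(ii) in enterprise zone — not satisfied.
(A) >70% out-of-jur. sales — met.
(B) veteran — satisfied.
(C) Schedule C activity — met.
(D) nonprofit — satisfied.
(E) ≥60% agricultural — satisfied.
(iii): T AND T AND T AND T AND T → true.
So (a) is satisfied (F OR F OR T).
(i) returns current — satisfied.
(ii) state-registered — not met.
(iii) receipts ≤ $300,000 — not met.
(b) = T OR F OR F = true.
So (1) is satisfied (T AND T).
(2) ≤ 19 employees — not satisfied.
So Overall is satisfied (T OR F).

Yes — exempt.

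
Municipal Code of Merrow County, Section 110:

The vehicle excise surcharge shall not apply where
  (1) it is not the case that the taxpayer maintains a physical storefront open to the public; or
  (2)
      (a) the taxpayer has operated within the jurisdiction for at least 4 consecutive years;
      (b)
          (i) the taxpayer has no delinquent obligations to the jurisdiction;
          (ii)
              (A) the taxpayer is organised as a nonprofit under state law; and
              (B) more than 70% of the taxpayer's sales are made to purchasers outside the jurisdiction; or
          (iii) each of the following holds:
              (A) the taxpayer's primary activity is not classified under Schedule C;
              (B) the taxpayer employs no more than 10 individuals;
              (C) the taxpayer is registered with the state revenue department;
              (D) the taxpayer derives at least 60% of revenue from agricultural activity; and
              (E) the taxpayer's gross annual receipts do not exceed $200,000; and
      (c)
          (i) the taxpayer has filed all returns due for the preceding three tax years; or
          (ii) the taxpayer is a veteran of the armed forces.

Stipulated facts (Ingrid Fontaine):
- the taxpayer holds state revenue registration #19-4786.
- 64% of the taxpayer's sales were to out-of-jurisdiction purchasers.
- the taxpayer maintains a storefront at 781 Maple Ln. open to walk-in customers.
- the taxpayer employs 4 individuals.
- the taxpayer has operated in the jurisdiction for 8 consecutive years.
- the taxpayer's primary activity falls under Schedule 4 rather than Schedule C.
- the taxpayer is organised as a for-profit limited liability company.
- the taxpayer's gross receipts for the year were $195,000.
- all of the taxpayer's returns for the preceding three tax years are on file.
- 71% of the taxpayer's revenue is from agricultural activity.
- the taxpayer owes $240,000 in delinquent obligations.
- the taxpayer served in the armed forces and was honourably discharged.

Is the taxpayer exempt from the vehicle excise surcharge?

Yes — exempt.

(1) not (has storefront) — not met.
(a) ≥ 4 yrs in jurisdiction — holds.
(i) no delinquency — fails.
(A) nonprofit — fails.
(B) >70% out-of-jur. sales — not met.
(ii) = F AND F = false.
(A) not (Schedule C activity) — met.
(B) ≤ 10 employees — holds.
(C) state-registered — satisfied.
(D) ≥60% agricultural — holds.
(E) receipts ≤ $200,000 — satisfied.
(iii): T AND T AND T AND T AND T → true.
So (b) is satisfied (F OR F OR T).
(i) returns current — met.
(ii) veteran — met.
So (c) is satisfied (T OR T).
(2): T AND T AND T → true.
Overall: F OR T → true.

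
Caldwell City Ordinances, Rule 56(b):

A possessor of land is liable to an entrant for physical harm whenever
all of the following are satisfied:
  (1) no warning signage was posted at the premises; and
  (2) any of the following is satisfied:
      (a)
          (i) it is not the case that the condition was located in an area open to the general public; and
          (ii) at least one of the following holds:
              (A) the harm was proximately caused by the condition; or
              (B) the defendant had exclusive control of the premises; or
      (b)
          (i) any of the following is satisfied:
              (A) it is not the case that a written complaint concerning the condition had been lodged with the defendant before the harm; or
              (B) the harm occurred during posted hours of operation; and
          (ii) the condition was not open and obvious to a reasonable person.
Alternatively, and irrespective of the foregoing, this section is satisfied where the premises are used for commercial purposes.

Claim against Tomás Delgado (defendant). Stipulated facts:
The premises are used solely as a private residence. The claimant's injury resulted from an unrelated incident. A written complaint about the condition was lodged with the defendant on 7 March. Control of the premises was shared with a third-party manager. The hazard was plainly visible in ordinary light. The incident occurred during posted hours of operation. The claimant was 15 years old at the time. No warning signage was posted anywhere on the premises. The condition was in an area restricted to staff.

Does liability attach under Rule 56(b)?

(1) no signage posted — met.
(i) not (public area) — satisfied.
(A) proximate cause — fails.
(B) exclusive control — fails.
(ii): F OR F → false.
(a) = T AND F = false.
(A) not (complaint lodged) — not satisfied.
(B) during posted hours — satisfied.
(i): F OR T → true.
(ii) not open/obvious — not met.
So (b) is not satisfied (T AND F).
So (2) is not satisfied (F OR F).
Overall: T AND F → false.
Exception (commercial use) — not satisfied.
Result: main false OR exception false → false.

No — not liable.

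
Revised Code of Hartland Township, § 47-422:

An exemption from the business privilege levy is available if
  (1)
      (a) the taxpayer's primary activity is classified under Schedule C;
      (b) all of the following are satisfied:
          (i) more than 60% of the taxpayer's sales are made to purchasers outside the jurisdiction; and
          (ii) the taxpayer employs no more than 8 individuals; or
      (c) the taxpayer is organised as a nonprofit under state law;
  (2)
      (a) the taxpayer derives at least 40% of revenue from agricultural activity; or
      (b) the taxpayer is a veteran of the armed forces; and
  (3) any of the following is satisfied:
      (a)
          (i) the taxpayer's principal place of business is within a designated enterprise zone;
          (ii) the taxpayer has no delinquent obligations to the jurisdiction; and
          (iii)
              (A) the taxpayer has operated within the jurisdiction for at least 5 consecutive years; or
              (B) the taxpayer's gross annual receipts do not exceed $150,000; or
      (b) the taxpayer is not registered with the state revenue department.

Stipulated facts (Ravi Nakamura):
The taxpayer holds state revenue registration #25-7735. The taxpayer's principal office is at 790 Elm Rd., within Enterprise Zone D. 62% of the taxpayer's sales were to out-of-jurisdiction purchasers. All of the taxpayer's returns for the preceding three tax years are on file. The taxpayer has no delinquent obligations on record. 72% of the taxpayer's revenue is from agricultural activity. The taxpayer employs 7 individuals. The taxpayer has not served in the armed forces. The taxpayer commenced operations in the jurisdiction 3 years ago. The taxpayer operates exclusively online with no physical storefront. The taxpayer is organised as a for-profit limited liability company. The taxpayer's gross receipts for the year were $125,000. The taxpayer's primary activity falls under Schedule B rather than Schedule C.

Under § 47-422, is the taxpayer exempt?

Yes — exempt.

(a) Schedule C activity — fails.
(i) >60% out-of-jur. sales — satisfied.
(ii) ≤ 8 employees — met.
(b) = T AND T = true.
(c) nonprofit — not satisfied.
So (1) is satisfied (F OR T OR F).
(a) ≥40% agricultural — holds.
(b) veteran — fails.
(2) = T OR F = true.
(i) in enterprise zone — holds.
(ii) no delinquency — satisfied.
(A) ≥ 5 yrs in jurisdiction — not met.
(B) receipts ≤ $150,000 — met.
So (iii) is satisfied (F OR T).
So (a) is satisfied (T AND T AND T).
(b) not (state-registered) — not satisfied.
(3): T OR F → true.
Overall: T AND T AND T → true.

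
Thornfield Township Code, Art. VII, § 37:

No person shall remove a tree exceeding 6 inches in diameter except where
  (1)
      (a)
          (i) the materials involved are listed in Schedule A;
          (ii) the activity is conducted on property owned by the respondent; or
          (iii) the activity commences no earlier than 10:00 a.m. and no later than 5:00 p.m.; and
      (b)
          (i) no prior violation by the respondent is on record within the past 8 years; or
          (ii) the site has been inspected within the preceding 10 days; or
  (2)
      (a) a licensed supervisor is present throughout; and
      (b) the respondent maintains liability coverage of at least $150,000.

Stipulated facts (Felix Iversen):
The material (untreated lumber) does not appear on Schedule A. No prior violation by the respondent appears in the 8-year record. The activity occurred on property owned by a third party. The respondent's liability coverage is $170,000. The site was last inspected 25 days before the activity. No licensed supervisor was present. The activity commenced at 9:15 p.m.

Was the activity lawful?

No — unlawful.

(i) Schedule A material — not met.
(ii) own property — not satisfied.
(iii) start within hours — not satisfied.
(a) = F OR F OR F = false.
(i) no prior violation — satisfied.
(ii) site inspected — not met.
(b): T OR F → true.
So (1) is not satisfied (F AND T).
(a) supervisor present — not met.
(b) coverage ≥ $150,000 — satisfied.
(2) = F AND T = false.
So Overall is not satisfied (F OR F).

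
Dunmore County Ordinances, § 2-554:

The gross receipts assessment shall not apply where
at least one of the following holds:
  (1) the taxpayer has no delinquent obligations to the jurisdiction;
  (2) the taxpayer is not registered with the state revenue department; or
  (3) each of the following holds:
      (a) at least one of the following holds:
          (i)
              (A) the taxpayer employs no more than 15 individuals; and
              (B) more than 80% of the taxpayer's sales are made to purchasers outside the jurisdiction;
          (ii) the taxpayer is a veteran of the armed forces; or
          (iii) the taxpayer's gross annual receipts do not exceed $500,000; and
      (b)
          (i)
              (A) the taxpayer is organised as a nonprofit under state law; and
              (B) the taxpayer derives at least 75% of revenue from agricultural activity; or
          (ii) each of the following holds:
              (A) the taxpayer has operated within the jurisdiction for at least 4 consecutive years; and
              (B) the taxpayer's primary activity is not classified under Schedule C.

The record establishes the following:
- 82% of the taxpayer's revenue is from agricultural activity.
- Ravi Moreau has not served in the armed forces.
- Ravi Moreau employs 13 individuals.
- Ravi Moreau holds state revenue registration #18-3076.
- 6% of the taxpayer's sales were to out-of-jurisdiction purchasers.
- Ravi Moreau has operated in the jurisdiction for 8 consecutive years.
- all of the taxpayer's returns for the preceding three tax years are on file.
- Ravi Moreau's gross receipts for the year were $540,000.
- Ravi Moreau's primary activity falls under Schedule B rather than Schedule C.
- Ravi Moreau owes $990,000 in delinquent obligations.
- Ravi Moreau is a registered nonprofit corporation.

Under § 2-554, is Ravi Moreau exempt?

(1) no delinquency — not satisfied.
(2) not (state-registered) — not met.
(A) ≤ 15 employees — holds.
(B) >80% out-of-jur. sales — fails.
(i) = T AND F = false.
(ii) veteran — not satisfied.
(iii) receipts ≤ $500,000 — fails.
(a): F OR F OR F → false.
(A) nonprofit — holds.
(B) ≥75% agricultural — holds.
(i) = T AND T = true.
(A) ≥ 4 yrs in jurisdiction — satisfied.
(B) not (Schedule C activity) — holds.
(ii) = T AND T = true.
(b) = T OR T = true.
(3): F AND T → false.
Overall = F OR F OR F = false.

No — not exempt.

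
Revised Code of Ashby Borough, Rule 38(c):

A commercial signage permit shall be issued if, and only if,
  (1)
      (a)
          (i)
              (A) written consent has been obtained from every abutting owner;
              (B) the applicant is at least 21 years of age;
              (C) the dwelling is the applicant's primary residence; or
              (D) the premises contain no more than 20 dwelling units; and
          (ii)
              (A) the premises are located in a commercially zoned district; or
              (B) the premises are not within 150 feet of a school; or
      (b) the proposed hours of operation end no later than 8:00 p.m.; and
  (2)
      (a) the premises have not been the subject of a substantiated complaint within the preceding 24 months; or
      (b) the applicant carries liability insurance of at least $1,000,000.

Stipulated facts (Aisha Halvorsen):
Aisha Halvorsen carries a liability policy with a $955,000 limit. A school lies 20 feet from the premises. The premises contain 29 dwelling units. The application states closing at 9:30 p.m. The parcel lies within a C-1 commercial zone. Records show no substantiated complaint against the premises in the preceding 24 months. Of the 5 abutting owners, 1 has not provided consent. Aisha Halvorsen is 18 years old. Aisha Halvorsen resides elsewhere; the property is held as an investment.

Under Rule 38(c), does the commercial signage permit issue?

No — denied.

(A) all abutters consent — fails.
(B) age ≥ 21 — not met.
(C) primary residence — not met.
(D) ≤ 20 units — not met.
So (i) is not satisfied (F OR F OR F OR F).
(A) commercially zoned — satisfied.
(B) ≥150 ft from school — not satisfied.
(ii) = T OR F = true.
(a) = F AND T = false.
(b) closes by 8 p.m. — fails.
(1): F OR F → false.
(a) no complaint in 24 mo. — satisfied.
(b) insurance ≥ $1,000,000 — not met.
(2): T OR F → true.
Overall = F AND T = false.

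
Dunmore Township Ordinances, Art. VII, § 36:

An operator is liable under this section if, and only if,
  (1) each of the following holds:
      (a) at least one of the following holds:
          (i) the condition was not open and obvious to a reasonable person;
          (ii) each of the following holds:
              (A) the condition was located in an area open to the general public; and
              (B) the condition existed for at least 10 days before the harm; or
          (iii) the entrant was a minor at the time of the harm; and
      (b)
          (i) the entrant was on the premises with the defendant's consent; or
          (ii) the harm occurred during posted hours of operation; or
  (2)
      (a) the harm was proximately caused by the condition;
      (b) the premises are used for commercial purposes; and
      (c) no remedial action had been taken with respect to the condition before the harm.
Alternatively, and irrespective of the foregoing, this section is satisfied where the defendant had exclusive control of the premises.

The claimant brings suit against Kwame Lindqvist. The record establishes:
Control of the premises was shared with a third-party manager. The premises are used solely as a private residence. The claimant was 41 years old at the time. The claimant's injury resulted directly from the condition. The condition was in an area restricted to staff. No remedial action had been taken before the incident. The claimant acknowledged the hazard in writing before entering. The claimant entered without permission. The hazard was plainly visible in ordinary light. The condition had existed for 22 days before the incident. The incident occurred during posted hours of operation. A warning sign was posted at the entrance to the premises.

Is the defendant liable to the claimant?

No — not liable.

(i) not open/obvious — fails.
(A) public area — not met.
(B) condition ≥10 days old — met.
So (ii) is not satisfied (F AND T).
(iii) entrant a minor — not satisfied.
(a): F OR F OR F → false.
(i) consent to enter — fails.
(ii) during posted hours — holds.
(b) = F OR T = true.
(1): F AND T → false.
(a) proximate cause — holds.
(b) commercial use — not met.
(c) no remedial action — satisfied.
So (2) is not satisfied (T AND F AND T).
So Overall is not satisfied (F OR F).
Exception (exclusive control) — not satisfied.
Result: main false OR exception false → false.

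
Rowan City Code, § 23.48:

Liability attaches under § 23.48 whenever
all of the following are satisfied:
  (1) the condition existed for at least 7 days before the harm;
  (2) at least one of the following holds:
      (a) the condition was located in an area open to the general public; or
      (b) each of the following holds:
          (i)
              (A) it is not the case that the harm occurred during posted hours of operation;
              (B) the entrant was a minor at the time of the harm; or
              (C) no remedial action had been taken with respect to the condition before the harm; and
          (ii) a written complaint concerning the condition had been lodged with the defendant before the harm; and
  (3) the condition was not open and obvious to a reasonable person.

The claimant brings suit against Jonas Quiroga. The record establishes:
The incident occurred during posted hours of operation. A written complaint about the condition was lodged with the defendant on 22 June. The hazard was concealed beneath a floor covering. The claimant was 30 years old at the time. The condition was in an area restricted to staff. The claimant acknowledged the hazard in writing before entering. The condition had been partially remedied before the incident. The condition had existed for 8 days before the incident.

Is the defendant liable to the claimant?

(1) condition ≥7 days old — satisfied.
(a) public area — not met.
(A) not (during posted hours) — not satisfied.
(B) entrant a minor — fails.
(C) no remedial action — not met.
So (i) is not satisfied (F OR F OR F).
(ii) complaint lodged — holds.
(b): F AND T → false.
(2): F OR F → false.
(3) not open/obvious — met.
Overall: T AND F AND T → false.

No — not liable.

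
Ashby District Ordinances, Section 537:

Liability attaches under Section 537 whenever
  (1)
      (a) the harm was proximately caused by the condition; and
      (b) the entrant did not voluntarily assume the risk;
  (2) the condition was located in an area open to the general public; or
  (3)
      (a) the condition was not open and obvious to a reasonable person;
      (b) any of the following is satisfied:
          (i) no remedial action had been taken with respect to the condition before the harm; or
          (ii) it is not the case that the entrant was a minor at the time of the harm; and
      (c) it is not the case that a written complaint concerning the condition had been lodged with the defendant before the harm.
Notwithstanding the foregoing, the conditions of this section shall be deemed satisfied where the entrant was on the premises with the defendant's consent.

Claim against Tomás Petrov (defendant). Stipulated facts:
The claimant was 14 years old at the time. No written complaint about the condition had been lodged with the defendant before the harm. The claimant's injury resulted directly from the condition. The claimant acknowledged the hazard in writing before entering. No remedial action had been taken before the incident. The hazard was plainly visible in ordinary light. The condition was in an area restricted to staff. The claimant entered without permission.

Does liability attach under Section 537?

No — not liable.

(a) proximate cause — holds.
(b) no assumed risk — not satisfied.
(1) = T AND F = false.
(2) public area — not satisfied.
(a) not open/obvious — not satisfied.
(i) no remedial action — satisfied.
(ii) not (entrant a minor) — fails.
(b): T OR F → true.
(c) not (complaint lodged) — satisfied.
(3): F AND T AND T → false.
Overall: F OR F OR F → false.
Exception (consent to enter) — not satisfied.
Result: main false OR exception false → false.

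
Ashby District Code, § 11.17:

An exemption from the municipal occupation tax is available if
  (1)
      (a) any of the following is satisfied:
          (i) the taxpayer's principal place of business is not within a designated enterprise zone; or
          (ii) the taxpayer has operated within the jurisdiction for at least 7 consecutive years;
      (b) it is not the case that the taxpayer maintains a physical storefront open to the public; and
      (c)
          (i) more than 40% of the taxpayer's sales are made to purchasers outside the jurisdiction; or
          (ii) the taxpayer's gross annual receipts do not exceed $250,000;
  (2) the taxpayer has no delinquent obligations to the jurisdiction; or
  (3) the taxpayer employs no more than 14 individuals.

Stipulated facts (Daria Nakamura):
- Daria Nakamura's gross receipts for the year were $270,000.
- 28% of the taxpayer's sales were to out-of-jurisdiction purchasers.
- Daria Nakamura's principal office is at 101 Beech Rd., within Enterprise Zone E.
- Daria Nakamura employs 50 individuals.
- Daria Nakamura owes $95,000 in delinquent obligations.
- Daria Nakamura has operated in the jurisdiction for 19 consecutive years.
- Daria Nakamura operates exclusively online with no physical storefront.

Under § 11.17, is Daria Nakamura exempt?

No — not exempt.

(i) not (in enterprise zone) — fails.
(ii) ≥ 7 yrs in jurisdiction — met.
(a) = F OR T = true.
(b) not (has storefront) — met.
(i) >40% out-of-jur. sales — fails.
(ii) receipts ≤ $250,000 — fails.
(c) = F OR F = false.
(1): T AND T AND F → false.
(2) no delinquency — not met.
(3) ≤ 14 employees — not satisfied.
Overall: F OR F OR F → false.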